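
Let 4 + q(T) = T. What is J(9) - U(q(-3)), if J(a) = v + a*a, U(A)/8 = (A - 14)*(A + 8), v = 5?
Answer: 254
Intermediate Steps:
q(T) = -4 + T
U(A) = 8*(-14 + A)*(8 + A) (U(A) = 8*((A - 14)*(A + 8)) = 8*((-14 + A)*(8 + A)) = 8*(-14 + A)*(8 + A))
J(a) = 5 + a**2 (J(a) = 5 + a*a = 5 + a**2)
J(9) - U(q(-3)) = (5 + 9**2) - (-896 - 48*(-4 - 3) + 8*(-4 - 3)**2) = (5 + 81) - (-896 - 48*(-7) + 8*(-7)**2) = 86 - (-896 + 336 + 8*49) = 86 - (-896 + 336 + 392) = 86 - 1*(-168) = 86 + 168 = 254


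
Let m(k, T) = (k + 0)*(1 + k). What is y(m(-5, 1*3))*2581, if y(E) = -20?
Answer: -51620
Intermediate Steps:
m(k, T) = k*(1 + k)
y(m(-5, 1*3))*2581 = -20*2581 = -51620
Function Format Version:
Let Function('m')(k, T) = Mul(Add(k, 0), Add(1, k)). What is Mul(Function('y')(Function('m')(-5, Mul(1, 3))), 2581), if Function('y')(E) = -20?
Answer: -51620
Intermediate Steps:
Function('m')(k, T) = Mul(k, Add(1, k))
Mul(Function('y')(Function('m')(-5, Mul(1, 3))), 2581) = Mul(-20, 2581) = -51620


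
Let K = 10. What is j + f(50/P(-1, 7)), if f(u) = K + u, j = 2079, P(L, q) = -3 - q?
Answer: 2084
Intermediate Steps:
f(u) = 10 + u
j + f(50/P(-1, 7)) = 2079 + (10 + 50/(-3 - 1*7)) = 2079 + (10 + 50/(-3 - 7)) = 2079 + (10 + 50/(-10)) = 2079 + (10 + 50*(-⅒)) = 2079 + (10 - 5) = 2079 + 5 = 2084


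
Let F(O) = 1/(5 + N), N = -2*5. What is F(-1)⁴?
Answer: 1/625 ≈ 0.0016000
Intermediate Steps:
N = -10
F(O) = -⅕ (F(O) = 1/(5 - 10) = 1/(-5) = -⅕)
F(-1)⁴ = (-⅕)⁴ = 1/625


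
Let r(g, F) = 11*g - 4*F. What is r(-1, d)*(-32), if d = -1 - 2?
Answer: -32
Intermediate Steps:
d = -3
r(g, F) = -4*F + 11*g
r(-1, d)*(-32) = (-4*(-3) + 11*(-1))*(-32) = (12 - 11)*(-32) = 1*(-32) = -32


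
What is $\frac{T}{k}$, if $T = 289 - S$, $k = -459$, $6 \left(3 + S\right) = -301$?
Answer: $- \frac{2053}{2754} \approx -0.74546$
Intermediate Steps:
$S = - \frac{319}{6}$ ($S = -3 + \frac{1}{6} \left(-301\right) = -3 - \frac{301}{6} = - \frac{319}{6} \approx -53.167$)
$T = \frac{2053}{6}$ ($T = 289 - - \frac{319}{6} = 289 + \frac{319}{6} = \frac{2053}{6} \approx 342.17$)
$\frac{T}{k} = \frac{2053}{6 \left(-459\right)} = \frac{2053}{6} \left(- \frac{1}{459}\right) = - \frac{2053}{2754}$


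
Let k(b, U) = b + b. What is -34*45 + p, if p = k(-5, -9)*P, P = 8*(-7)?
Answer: -970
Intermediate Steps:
P = -56
k(b, U) = 2*b
p = 560 (p = (2*(-5))*(-56) = -10*(-56) = 560)
-34*45 + p = -34*45 + 560 = -1530 + 560 = -970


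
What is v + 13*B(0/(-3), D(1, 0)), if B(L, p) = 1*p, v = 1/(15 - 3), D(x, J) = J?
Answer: 1/12 ≈ 0.083333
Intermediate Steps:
v = 1/12 ≈ 0.083333
B(L, p) = p
v + 13*B(0/(-3), D(1, 0)) = 1/12 + 13*0 = 1/12 + 0 = 1/12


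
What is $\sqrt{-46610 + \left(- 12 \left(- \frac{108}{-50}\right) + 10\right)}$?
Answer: $\frac{4 i \sqrt{72853}}{5} \approx 215.93 i$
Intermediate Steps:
$\sqrt{-46610 + \left(- 12 \left(- \frac{108}{-50}\right) + 10\right)} = \sqrt{-46610 + \left(- 12 \left(\left(-108\right) \left(- \frac{1}{50}\right)\right) + 10\right)} = \sqrt{-46610 + \left(\left(-12\right) \frac{54}{25} + 10\right)} = \sqrt{-46610 + \left(- \frac{648}{25} + 10\right)} = \sqrt{-46610 - \frac{398}{25}} = \sqrt{- \frac{1165648}{25}} = \frac{4 i \sqrt{72853}}{5}$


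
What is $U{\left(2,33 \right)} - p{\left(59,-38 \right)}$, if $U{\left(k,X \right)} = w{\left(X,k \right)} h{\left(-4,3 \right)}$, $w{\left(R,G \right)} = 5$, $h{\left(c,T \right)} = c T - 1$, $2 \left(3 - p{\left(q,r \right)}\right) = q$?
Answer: $- \frac{77}{2} \approx -38.5$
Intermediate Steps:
$p{\left(q,r \right)} = 3 - \frac{q}{2}$
$h{\left(c,T \right)} = -1 + T c$ ($h{\left(c,T \right)} = T c - 1 = -1 + T c$)
$U{\left(k,X \right)} = -65$ ($U{\left(k,X \right)} = 5 \left(-1 + 3 \left(-4\right)\right) = 5 \left(-1 - 12\right) = 5 \left(-13\right) = -65$)
$U{\left(2,33 \right)} - p{\left(59,-38 \right)} = -65 - \left(3 - \frac{59}{2}\right) = -65 - - \frac{53}{2} = -65 + \frac{53}{2} = - \frac{77}{2}$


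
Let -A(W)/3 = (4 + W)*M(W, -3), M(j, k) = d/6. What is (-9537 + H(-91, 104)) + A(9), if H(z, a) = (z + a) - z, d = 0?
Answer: -9433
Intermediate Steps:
M(j, k) = 0 (M(j, k) = 0/6 = 0*(⅙) = 0)
A(W) = 0 (A(W) = -3*(4 + W)*0 = -3*0 = 0)
H(z, a) = a (H(z, a) = (a + z) - z = a)
(-9537 + H(-91, 104)) + A(9) = (-9537 + 104) + 0 = -9433 + 0 = -9433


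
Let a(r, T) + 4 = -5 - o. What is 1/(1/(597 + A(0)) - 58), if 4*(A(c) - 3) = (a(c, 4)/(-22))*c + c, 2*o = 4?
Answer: -600/34799 ≈ -0.017242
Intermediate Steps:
o = 2 (o = (1/2)*4 = 2)
a(r, T) = -11 (a(r, T) = -4 + (-5 - 1*2) = -4 + (-5 - 2) = -4 - 7 = -11)
A(c) = 3 + 3*c/8 (A(c) = 3 + ((-11/(-22))*c + c)/4 = 3 + ((-11*(-1/22))*c + c)/4 = 3 + (c/2 + c)/4 = 3 + (3*c/2)/4 = 3 + 3*c/8)
1/(1/(597 + A(0)) - 58) = 1/(1/(597 + (3 + (3/8)*0)) - 58) = 1/(1/(597 + (3 + 0)) - 58) = 1/(1/(597 + 3) - 58) = 1/(1/600 - 58) = 1/(-34799/600) = -600/34799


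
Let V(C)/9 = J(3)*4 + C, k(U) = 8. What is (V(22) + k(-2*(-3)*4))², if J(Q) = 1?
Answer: 58564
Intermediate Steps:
V(C) = 36 + 9*C (V(C) = 9*(1*4 + C) = 9*(4 + C) = 36 + 9*C)
(V(22) + k(-2*(-3)*4))² = ((36 + 9*22) + 8)² = ((36 + 198) + 8)² = (234 + 8)² = 242² = 58564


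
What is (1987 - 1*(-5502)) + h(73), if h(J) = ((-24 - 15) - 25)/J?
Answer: 546633/73 ≈ 7488.1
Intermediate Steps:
h(J) = -64/J (h(J) = (-39 - 25)/J = -64/J)
(1987 - 1*(-5502)) + h(73) = (1987 - 1*(-5502)) - 64/73 = (1987 + 5502) - 64*1/73 = 7489 - 64/73 = 546633/73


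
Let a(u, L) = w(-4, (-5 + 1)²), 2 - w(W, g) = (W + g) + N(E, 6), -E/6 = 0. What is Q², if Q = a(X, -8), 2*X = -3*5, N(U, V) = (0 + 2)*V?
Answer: 484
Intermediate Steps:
E = 0 (E = -6*0 = 0)
N(U, V) = 2*V
X = -15/2 (X = (-3*5)/2 = (½)*(-15) = -15/2 ≈ -7.5000)
w(W, g) = -10 - W - g (w(W, g) = 2 - ((W + g) + 2*6) = 2 - ((W + g) + 12) = 2 - (12 + W + g) = 2 + (-12 - W - g) = -10 - W - g)
a(u, L) = -22 (a(u, L) = -10 - 1*(-4) - (-5 + 1)² = -10 + 4 - 1*(-4)² = -10 + 4 - 1*16 = -10 + 4 - 16 = -22)
Q = -22
Q² = (-22)² = 484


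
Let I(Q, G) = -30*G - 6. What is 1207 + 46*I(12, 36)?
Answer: -48749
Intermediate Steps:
I(Q, G) = -6 - 30*G
1207 + 46*I(12, 36) = 1207 + 46*(-6 - 30*36) = 1207 + 46*(-6 - 1080) = 1207 + 46*(-1086) = 1207 - 49956 = -48749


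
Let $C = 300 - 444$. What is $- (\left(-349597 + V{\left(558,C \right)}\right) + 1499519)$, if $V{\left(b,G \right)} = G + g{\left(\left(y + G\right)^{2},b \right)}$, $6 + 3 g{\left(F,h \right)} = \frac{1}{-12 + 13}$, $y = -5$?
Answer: $- \frac{3449329}{3} \approx -1.1498 \cdot 10^{6}$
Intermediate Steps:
$C = -144$ ($C = 300 - 444 = -144$)
$g{\left(F,h \right)} = - \frac{5}{3}$ ($g{\left(F,h \right)} = -2 + \frac{1}{3 \left(-12 + 13\right)} = -2 + \frac{1}{3 \cdot 1} = -2 + \frac{1}{3} \cdot 1 = -2 + \frac{1}{3} = - \frac{5}{3}$)
$V{\left(b,G \right)} = - \frac{5}{3} + G$ ($V{\left(b,G \right)} = G - \frac{5}{3} = - \frac{5}{3} + G$)
$- (\left(-349597 + V{\left(558,C \right)}\right) + 1499519) = - (\left(-349597 - \frac{437}{3}\right) + 1499519) = - (- \frac{1049228}{3} + 1499519) = \left(-1\right) \frac{3449329}{3} = - \frac{3449329}{3}$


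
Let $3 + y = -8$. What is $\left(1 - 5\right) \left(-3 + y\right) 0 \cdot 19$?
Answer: $0$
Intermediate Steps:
$y = -11$ ($y = -3 - 8 = -11$)
$\left(1 - 5\right) \left(-3 + y\right) 0 \cdot 19 = \left(1 - 5\right) \left(-3 - 11\right) 0 \cdot 19 = \left(-4\right) \left(-14\right) 0 \cdot 19 = 56 \cdot 0 \cdot 19 = 0 \cdot 19 = 0$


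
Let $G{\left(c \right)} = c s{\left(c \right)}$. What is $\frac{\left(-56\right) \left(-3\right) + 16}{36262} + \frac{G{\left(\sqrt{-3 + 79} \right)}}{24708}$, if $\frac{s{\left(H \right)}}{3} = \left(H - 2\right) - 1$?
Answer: $\frac{533917}{37331729} - \frac{3 \sqrt{19}}{4118} \approx 0.011126$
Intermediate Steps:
$s{\left(H \right)} = -9 + 3 H$ ($s{\left(H \right)} = 3 \left(\left(H - 2\right) - 1\right) = 3 \left(\left(-2 + H\right) - 1\right) = 3 \left(-3 + H\right) = -9 + 3 H$)
$G{\left(c \right)} = c \left(-9 + 3 c\right)$
$\frac{\left(-56\right) \left(-3\right) + 16}{36262} + \frac{G{\left(\sqrt{-3 + 79} \right)}}{24708} = \frac{\left(-56\right) \left(-3\right) + 16}{36262} + \frac{3 \sqrt{-3 + 79} \left(-3 + \sqrt{-3 + 79}\right)}{24708} = \left(168 + 16\right) \frac{1}{36262} + 3 \sqrt{76} \left(-3 + \sqrt{76}\right) \frac{1}{24708} = 184 \cdot \frac{1}{36262} + 3 \cdot 2 \sqrt{19} \left(-3 + 2 \sqrt{19}\right) \frac{1}{24708} = \frac{92}{18131} + 6 \sqrt{19} \left(-3 + 2 \sqrt{19}\right) \frac{1}{24708} = \frac{92}{18131} + \frac{\sqrt{19} \left(-3 + 2 \sqrt{19}\right)}{4118}$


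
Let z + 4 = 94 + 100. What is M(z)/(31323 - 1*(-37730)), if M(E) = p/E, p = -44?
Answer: -22/6560035 ≈ -3.3536e-6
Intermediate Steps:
z = 190 (z = -4 + (94 + 100) = -4 + 194 = 190)
M(E) = -44/E
M(z)/(31323 - 1*(-37730)) = (-44/190)/(31323 - 1*(-37730)) = (-44*1/190)/(31323 + 37730) = -22/95/69053 = -22/95*1/69053 = -22/6560035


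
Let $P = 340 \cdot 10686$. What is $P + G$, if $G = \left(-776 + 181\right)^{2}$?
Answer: $3987265$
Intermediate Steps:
$P = 3633240$
$G = 354025$ ($G = \left(-595\right)^{2} = 354025$)
$P + G = 3633240 + 354025 = 3987265$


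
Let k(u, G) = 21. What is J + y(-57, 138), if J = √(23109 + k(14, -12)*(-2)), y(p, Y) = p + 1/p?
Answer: -3250/57 + 3*√2563 ≈ 94.861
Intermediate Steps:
J = 3*√2563 (J = √(23109 + 21*(-2)) = √(23109 - 42) = √23067 = 3*√2563 ≈ 151.88)
J + y(-57, 138) = 3*√2563 + (-57 + 1/(-57)) = 3*√2563 + (-57 - 1/57) = 3*√2563 - 3250/57 = -3250/57 + 3*√2563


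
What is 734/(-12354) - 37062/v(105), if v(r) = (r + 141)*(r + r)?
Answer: -13771733/17727990 ≈ -0.77684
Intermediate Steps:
v(r) = 2*r*(141 + r) (v(r) = (141 + r)*(2*r) = 2*r*(141 + r))
734/(-12354) - 37062/v(105) = 734/(-12354) - 37062*1/(210*(141 + 105)) = 734*(-1/12354) - 37062/(2*105*246) = -367/6177 - 37062/51660 = -367/6177 - 37062*1/51660 = -367/6177 - 2059/2870 = -13771733/17727990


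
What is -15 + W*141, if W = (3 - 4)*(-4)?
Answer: 549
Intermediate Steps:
W = 4 (W = -1*(-4) = 4)
-15 + W*141 = -15 + 4*141 = -15 + 564 = 549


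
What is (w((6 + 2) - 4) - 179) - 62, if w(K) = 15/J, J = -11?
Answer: -2666/11 ≈ -242.36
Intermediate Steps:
w(K) = -15/11 (w(K) = 15/(-11) = 15*(-1/11) = -15/11)
(w((6 + 2) - 4) - 179) - 62 = (-15/11 - 179) - 62 = -1984/11 - 62 = -2666/11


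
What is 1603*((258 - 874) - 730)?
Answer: -2157638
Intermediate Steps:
1603*((258 - 874) - 730) = 1603*(-616 - 730) = 1603*(-1346) = -2157638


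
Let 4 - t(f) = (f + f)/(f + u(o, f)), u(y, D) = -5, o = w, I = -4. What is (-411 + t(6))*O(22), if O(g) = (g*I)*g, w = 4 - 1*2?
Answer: 811184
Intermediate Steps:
w = 2 (w = 4 - 2 = 2)
o = 2
t(f) = 4 - 2*f/(-5 + f) (t(f) = 4 - (f + f)/(f - 5) = 4 - 2*f/(-5 + f))
O(g) = -4*g² (O(g) = (g*(-4))*g = (-4*g)*g = -4*g²)
(-411 + t(6))*O(22) = (-411 + 2*(-10 + 6)/(-5 + 6))*(-4*22²) = (-411 + 2*(-4)/1)*(-4*484) = (-411 + 2*1*(-4))*(-1936) = (-411 - 8)*(-1936) = -419*(-1936) = 811184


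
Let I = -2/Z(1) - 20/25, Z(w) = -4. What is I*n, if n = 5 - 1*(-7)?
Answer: -18/5 ≈ -3.6000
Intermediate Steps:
I = -3/10 (I = -2/(-4) - 20/25 = -2*(-1/4) - 20*1/25 = 1/2 - 4/5 = -3/10 ≈ -0.30000)
n = 12 (n = 5 + 7 = 12)
I*n = -3/10*12 = -18/5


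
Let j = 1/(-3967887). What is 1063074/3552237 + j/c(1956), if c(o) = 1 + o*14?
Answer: 4278305305961459/14295857490259345 ≈ 0.29927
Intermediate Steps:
c(o) = 1 + 14*o
j = -1/3967887 ≈ -2.5202e-7
1063074/3552237 + j/c(1956) = 1063074/3552237 - 1/(3967887*(1 + 14*1956)) = 1063074*(1/3552237) - 1/(3967887*(1 + 27384)) = 354358/1184079 - 1/3967887/27385 = 354358/1184079 - 1/3967887*1/27385 = 354358/1184079 - 1/108660585495 = 4278305305961459/14295857490259345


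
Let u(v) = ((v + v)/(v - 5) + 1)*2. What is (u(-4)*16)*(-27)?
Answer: -1632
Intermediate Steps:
u(v) = 2 + 4*v/(-5 + v) (u(v) = ((2*v)/(-5 + v) + 1)*2 = (2*v/(-5 + v) + 1)*2 = (1 + 2*v/(-5 + v))*2 = 2 + 4*v/(-5 + v))
(u(-4)*16)*(-27) = ((2*(-5 + 3*(-4))/(-5 - 4))*16)*(-27) = ((2*(-5 - 12)/(-9))*16)*(-27) = ((2*(-1/9)*(-17))*16)*(-27) = ((34/9)*16)*(-27) = (544/9)*(-27) = -1632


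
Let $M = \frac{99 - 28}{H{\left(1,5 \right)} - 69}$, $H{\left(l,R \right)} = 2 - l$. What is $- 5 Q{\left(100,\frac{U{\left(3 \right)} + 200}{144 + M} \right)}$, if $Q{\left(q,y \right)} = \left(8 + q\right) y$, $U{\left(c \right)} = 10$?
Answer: $- \frac{7711200}{9721} \approx -793.25$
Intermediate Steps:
$M = - \frac{71}{68}$ ($M = \frac{99 - 28}{\left(2 - 1\right) - 69} = \frac{71}{\left(2 - 1\right) - 69} = \frac{71}{1 - 69} = \frac{71}{-68} = 71 \left(- \frac{1}{68}\right) = - \frac{71}{68} \approx -1.0441$)
$Q{\left(q,y \right)} = y \left(8 + q\right)$
$- 5 Q{\left(100,\frac{U{\left(3 \right)} + 200}{144 + M} \right)} = - 5 \frac{10 + 200}{144 - \frac{71}{68}} \left(8 + 100\right) = - 5 \frac{210}{\frac{9721}{68}} \cdot 108 = - 5 \cdot 210 \cdot \frac{68}{9721} \cdot 108 = - 5 \cdot \frac{14280}{9721} \cdot 108 = \left(-5\right) \frac{1542240}{9721} = - \frac{7711200}{9721}$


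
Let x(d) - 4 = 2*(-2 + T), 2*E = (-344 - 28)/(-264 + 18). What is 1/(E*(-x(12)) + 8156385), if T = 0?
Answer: 1/8156385 ≈ 1.2260e-7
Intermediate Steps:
E = 31/41 (E = ((-344 - 28)/(-264 + 18))/2 = (-372/(-246))/2 = (-372*(-1/246))/2 = (1/2)*(62/41) = 31/41 ≈ 0.75610)
x(d) = 0 (x(d) = 4 + 2*(-2 + 0) = 4 + 2*(-2) = 4 - 4 = 0)
1/(E*(-x(12)) + 8156385) = 1/(31*(-1*0)/41 + 8156385) = 1/((31/41)*0 + 8156385) = 1/(0 + 8156385) = 1/8156385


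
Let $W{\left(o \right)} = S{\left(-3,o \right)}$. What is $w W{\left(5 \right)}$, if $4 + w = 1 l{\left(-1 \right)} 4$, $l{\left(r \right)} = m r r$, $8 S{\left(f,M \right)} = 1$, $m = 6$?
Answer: $\frac{5}{2} \approx 2.5$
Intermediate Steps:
$S{\left(f,M \right)} = \frac{1}{8}$ ($S{\left(f,M \right)} = \frac{1}{8} \cdot 1 = \frac{1}{8}$)
$l{\left(r \right)} = 6 r^{2}$ ($l{\left(r \right)} = 6 r r = 6 r^{2}$)
$W{\left(o \right)} = \frac{1}{8}$
$w = 20$ ($w = -4 + 1 \cdot 6 \left(-1\right)^{2} \cdot 4 = -4 + 1 \cdot 6 \cdot 1 \cdot 4 = -4 + 1 \cdot 6 \cdot 4 = -4 + 6 \cdot 4 = -4 + 24 = 20$)
$w W{\left(5 \right)} = 20 \cdot \frac{1}{8} = \frac{5}{2}$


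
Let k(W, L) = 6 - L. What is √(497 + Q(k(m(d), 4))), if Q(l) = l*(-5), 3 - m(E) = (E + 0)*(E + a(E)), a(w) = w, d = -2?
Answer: √487 ≈ 22.068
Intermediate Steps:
m(E) = 3 - 2*E² (m(E) = 3 - (E + 0)*(E + E) = 3 - E*2*E = 3 - 2*E²)
Q(l) = -5*l
√(497 + Q(k(m(d), 4))) = √(497 - 5*(6 - 1*4)) = √(497 - 5*(6 - 4)) = √(497 - 5*2) = √(497 - 10) = √487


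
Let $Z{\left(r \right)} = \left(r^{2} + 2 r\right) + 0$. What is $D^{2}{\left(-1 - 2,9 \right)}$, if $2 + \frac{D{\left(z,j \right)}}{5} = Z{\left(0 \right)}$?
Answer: $100$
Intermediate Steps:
$Z{\left(r \right)} = r^{2} + 2 r$
$D{\left(z,j \right)} = -10$ ($D{\left(z,j \right)} = -10 + 5 \cdot 0 \left(2 + 0\right) = -10 + 5 \cdot 0 \cdot 2 = -10 + 5 \cdot 0 = -10 + 0 = -10$)
$D^{2}{\left(-1 - 2,9 \right)} = \left(-10\right)^{2} = 100$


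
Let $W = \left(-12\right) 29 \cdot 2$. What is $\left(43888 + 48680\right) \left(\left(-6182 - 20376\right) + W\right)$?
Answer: $-2522848272$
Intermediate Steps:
$W = -696$ ($W = \left(-348\right) 2 = -696$)
$\left(43888 + 48680\right) \left(\left(-6182 - 20376\right) + W\right) = \left(43888 + 48680\right) \left(\left(-6182 - 20376\right) - 696\right) = 92568 \left(\left(-6182 - 20376\right) - 696\right) = 92568 \left(-26558 - 696\right) = 92568 \left(-27254\right) = -2522848272$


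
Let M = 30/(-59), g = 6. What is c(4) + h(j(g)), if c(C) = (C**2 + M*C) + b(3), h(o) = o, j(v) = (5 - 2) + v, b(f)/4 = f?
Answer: 2063/59 ≈ 34.966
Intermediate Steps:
b(f) = 4*f
j(v) = 3 + v
M = -30/59 (M = 30*(-1/59) = -30/59 ≈ -0.50847)
c(C) = 12 + C**2 - 30*C/59 (c(C) = (C**2 - 30*C/59) + 4*3 = (C**2 - 30*C/59) + 12 = 12 + C**2 - 30*C/59)
c(4) + h(j(g)) = (12 + 4**2 - 30/59*4) + (3 + 6) = (12 + 16 - 120/59) + 9 = 1532/59 + 9 = 2063/59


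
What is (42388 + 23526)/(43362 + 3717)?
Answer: 65914/47079 ≈ 1.4001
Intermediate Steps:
(42388 + 23526)/(43362 + 3717) = 65914/47079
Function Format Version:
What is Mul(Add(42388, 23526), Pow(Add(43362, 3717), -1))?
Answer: Rational(65914, 47079) ≈ 1.4001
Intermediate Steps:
Mul(Add(42388, 23526), Pow(Add(43362, 3717), -1)) = Mul(65914, Pow(47079, -1)) = Mul(65914, Rational(1, 47079)) = Rational(65914, 47079)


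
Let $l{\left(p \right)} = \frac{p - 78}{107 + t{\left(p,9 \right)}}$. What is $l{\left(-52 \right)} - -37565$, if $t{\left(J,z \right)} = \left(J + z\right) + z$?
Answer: $\frac{2742115}{73} \approx 37563.0$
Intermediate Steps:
$t{\left(J,z \right)} = J + 2 z$
$l{\left(p \right)} = \frac{-78 + p}{125 + p}$ ($l{\left(p \right)} = \frac{p - 78}{107 + \left(p + 2 \cdot 9\right)} = \frac{-78 + p}{107 + \left(p + 18\right)} = \frac{-78 + p}{107 + \left(18 + p\right)} = \frac{-78 + p}{125 + p}$)
$l{\left(-52 \right)} - -37565 = \frac{-78 - 52}{125 - 52} - -37565 = \frac{1}{73} \left(-130\right) + 37565 = - \frac{130}{73} + 37565 = \frac{2742115}{73}$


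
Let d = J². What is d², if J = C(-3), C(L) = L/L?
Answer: 1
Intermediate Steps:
C(L) = 1
J = 1
d = 1 (d = 1² = 1)
d² = 1² = 1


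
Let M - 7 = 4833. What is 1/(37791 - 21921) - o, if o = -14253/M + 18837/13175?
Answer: 30665986033/20239645800 ≈ 1.5151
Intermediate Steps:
M = 4840 (M = 7 + 4833 = 4840)
o = -19322439/12753400 (o = -14253/4840 + 18837/13175 = -19322439/12753400 ≈ -1.5151)
1/(37791 - 21921) - o = 1/(37791 - 21921) - 1*(-19322439/12753400) = 1/15870 + 19322439/12753400 = 30665986033/20239645800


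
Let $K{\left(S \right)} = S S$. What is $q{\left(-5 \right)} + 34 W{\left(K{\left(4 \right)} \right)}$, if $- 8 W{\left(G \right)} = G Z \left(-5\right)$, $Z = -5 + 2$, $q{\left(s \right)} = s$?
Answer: $-1025$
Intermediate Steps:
$K{\left(S \right)} = S^{2}$
$Z = -3$
$W{\left(G \right)} = - \frac{15 G}{8}$ ($W{\left(G \right)} = - \frac{G \left(-3\right) \left(-5\right)}{8} = - \frac{- 3 G \left(-5\right)}{8} = - \frac{15 G}{8}$)
$q{\left(-5 \right)} + 34 W{\left(K{\left(4 \right)} \right)} = -5 + 34 \left(- \frac{15 \cdot 4^{2}}{8}\right) = -5 + 34 \left(\left(- \frac{15}{8}\right) 16\right) = -5 + 34 \left(-30\right) = -5 - 1020 = -1025$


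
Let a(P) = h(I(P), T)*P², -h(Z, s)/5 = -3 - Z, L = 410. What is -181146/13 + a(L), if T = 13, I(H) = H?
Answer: 4512463354/13 ≈ 3.4711e+8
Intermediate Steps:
h(Z, s) = 15 + 5*Z (h(Z, s) = -5*(-3 - Z) = 15 + 5*Z)
a(P) = P²*(15 + 5*P) (a(P) = (15 + 5*P)*P² = P²*(15 + 5*P))
-181146/13 + a(L) = -181146/13 + 5*410²*(3 + 410) = -181146/13 + 5*168100*413 = -8626*21/13 + 347126500 = -181146/13 + 347126500 = 4512463354/13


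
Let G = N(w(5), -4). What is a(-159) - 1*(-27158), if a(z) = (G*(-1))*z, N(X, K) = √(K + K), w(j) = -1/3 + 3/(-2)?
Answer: 27158 + 318*I*√2 ≈ 27158.0 + 449.72*I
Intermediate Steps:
w(j) = -11/6 (w(j) = -1*⅓ + 3*(-½) = -⅓ - 3/2 = -11/6)
N(X, K) = √2*√K (N(X, K) = √(2*K) = √2*√K)
G = 2*I*√2 (G = √2*√(-4) = √2*(2*I) = 2*I*√2 ≈ 2.8284*I)
a(z) = -2*I*z*√2 (a(z) = ((2*I*√2)*(-1))*z = (-2*I*√2)*z = -2*I*z*√2)
a(-159) - 1*(-27158) = -2*I*(-159)*√2 - 1*(-27158) = 318*I*√2 + 27158 = 27158 + 318*I*√2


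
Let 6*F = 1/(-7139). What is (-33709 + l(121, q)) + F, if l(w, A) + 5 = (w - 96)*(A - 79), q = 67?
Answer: -1456955677/42834 ≈ -34014.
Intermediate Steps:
l(w, A) = -5 + (-96 + w)*(-79 + A) (l(w, A) = -5 + (w - 96)*(A - 79) = -5 + (-96 + w)*(-79 + A))
F = -1/42834 (F = (⅙)/(-7139) = (⅙)*(-1/7139) = -1/42834 ≈ -2.3346e-5)
(-33709 + l(121, q)) + F = (-33709 + (7579 - 96*67 - 79*121 + 67*121)) - 1/42834 = (-33709 + (7579 - 6432 - 9559 + 8107)) - 1/42834 = (-33709 - 305) - 1/42834 = -34014 - 1/42834 = -1456955677/42834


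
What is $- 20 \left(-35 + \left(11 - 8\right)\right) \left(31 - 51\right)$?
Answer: $-12800$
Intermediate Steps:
$- 20 \left(-35 + \left(11 - 8\right)\right) \left(31 - 51\right) = - 20 \left(-35 + \left(11 - 8\right)\right) \left(-20\right) = - 20 \left(-35 + 3\right) \left(-20\right) = - 20 \left(\left(-32\right) \left(-20\right)\right) = \left(-20\right) 640 = -12800$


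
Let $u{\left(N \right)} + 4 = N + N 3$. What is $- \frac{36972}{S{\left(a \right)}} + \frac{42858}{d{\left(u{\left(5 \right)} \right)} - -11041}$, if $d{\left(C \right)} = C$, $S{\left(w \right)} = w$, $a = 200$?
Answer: $- \frac{100056951}{552850} \approx -180.98$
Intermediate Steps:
$u{\left(N \right)} = -4 + 4 N$ ($u{\left(N \right)} = -4 + \left(N + N 3\right) = -4 + \left(N + 3 N\right) = -4 + 4 N$)
$- \frac{36972}{S{\left(a \right)}} + \frac{42858}{d{\left(u{\left(5 \right)} \right)} - -11041} = - \frac{36972}{200} + \frac{42858}{\left(-4 + 4 \cdot 5\right) - -11041} = \left(-36972\right) \frac{1}{200} + \frac{42858}{\left(-4 + 20\right) + 11041} = - \frac{9243}{50} + \frac{42858}{16 + 11041} = - \frac{9243}{50} + \frac{42858}{11057} = - \frac{100056951}{552850}$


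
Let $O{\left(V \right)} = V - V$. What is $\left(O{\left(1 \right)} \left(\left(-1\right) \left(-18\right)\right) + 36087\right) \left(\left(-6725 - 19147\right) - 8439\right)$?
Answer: $-1238181057$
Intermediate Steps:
$O{\left(V \right)} = 0$
$\left(O{\left(1 \right)} \left(\left(-1\right) \left(-18\right)\right) + 36087\right) \left(\left(-6725 - 19147\right) - 8439\right) = \left(0 \left(\left(-1\right) \left(-18\right)\right) + 36087\right) \left(\left(-6725 - 19147\right) - 8439\right) = \left(0 \cdot 18 + 36087\right) \left(-25872 - 8439\right) = \left(0 + 36087\right) \left(-34311\right) = 36087 \left(-34311\right) = -1238181057$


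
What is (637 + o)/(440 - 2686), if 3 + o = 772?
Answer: -703/1123 ≈ -0.62600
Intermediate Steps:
o = 769 (o = -3 + 772 = 769)
(637 + o)/(440 - 2686) = (637 + 769)/(440 - 2686) = 1406/(-2246) = 1406*(-1/2246) = -703/1123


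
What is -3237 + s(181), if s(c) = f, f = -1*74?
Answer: -3311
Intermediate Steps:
f = -74
s(c) = -74
-3237 + s(181) = -3237 - 74 = -3311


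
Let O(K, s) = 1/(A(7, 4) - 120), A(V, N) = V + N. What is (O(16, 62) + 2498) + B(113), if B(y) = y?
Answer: 284598/109 ≈ 2611.0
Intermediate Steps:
A(V, N) = N + V
O(K, s) = -1/109 (O(K, s) = 1/((4 + 7) - 120) = 1/(11 - 120) = 1/(-109) = -1/109)
(O(16, 62) + 2498) + B(113) = (-1/109 + 2498) + 113 = 272281/109 + 113 = 284598/109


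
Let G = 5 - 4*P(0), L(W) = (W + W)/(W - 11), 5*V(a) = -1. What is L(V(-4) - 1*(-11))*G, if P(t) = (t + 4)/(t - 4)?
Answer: -972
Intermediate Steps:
V(a) = -1/5 (V(a) = (1/5)*(-1) = -1/5)
L(W) = 2*W/(-11 + W) (L(W) = (2*W)/(-11 + W) = 2*W/(-11 + W))
P(t) = (4 + t)/(-4 + t)
G = 9 (G = 5 - 4*(4 + 0)/(-4 + 0) = 5 - 4*4/(-4) = 5 - (-1)*4 = 5 - 4*(-1) = 5 + 4 = 9)
L(V(-4) - 1*(-11))*G = (2*(-1/5 - 1*(-11))/(-11 + (-1/5 - 1*(-11))))*9 = (2*(-1/5 + 11)/(-11 + (-1/5 + 11)))*9 = (2*(54/5)/(-11 + 54/5))*9 = (2*(54/5)/(-1/5))*9 = (2*(54/5)*(-5))*9 = -108*9 = -972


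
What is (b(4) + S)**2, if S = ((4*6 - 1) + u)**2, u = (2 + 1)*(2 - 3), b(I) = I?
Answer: 163216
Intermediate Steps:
u = -3 (u = 3*(-1) = -3)
S = 400 (S = ((4*6 - 1) - 3)**2 = ((24 - 1) - 3)**2 = (23 - 3)**2 = 20**2 = 400)
(b(4) + S)**2 = (4 + 400)**2 = 404**2 = 163216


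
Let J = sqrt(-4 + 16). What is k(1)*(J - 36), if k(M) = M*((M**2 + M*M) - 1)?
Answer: -36 + 2*sqrt(3) ≈ -32.536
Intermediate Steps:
k(M) = M*(-1 + 2*M**2) (k(M) = M*((M**2 + M**2) - 1) = M*(2*M**2 - 1) = M*(-1 + 2*M**2))
J = 2*sqrt(3) (J = sqrt(12) = 2*sqrt(3) ≈ 3.4641)
k(1)*(J - 36) = (-1*1 + 2*1**3)*(2*sqrt(3) - 36) = (-1 + 2*1)*(-36 + 2*sqrt(3)) = (-1 + 2)*(-36 + 2*sqrt(3)) = 1*(-36 + 2*sqrt(3)) = -36 + 2*sqrt(3)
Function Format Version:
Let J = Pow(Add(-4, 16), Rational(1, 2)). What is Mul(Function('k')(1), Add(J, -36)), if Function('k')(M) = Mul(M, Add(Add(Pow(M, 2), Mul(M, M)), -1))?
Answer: Add(-36, Mul(2, Pow(3, Rational(1, 2)))) ≈ -32.536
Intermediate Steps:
Function('k')(M) = Mul(M, Add(-1, Mul(2, Pow(M, 2)))) (Function('k')(M) = Mul(M, Add(Add(Pow(M, 2), Pow(M, 2)), -1)) = Mul(M, Add(Mul(2, Pow(M, 2)), -1)) = Mul(M, Add(-1, Mul(2, Pow(M, 2)))))
J = Mul(2, Pow(3, Rational(1, 2))) (J = Pow(12, Rational(1, 2)) = Mul(2, Pow(3, Rational(1, 2))) ≈ 3.4641)
Mul(Function('k')(1), Add(J, -36)) = Mul(Add(Mul(-1, 1), Mul(2, Pow(1, 3))), Add(Mul(2, Pow(3, Rational(1, 2))), -36)) = Mul(Add(-1, Mul(2, 1)), Add(-36, Mul(2, Pow(3, Rational(1, 2))))) = Mul(Add(-1, 2), Add(-36, Mul(2, Pow(3, Rational(1, 2))))) = Mul(1, Add(-36, Mul(2, Pow(3, Rational(1, 2))))) = Add(-36, Mul(2, Pow(3, Rational(1, 2))))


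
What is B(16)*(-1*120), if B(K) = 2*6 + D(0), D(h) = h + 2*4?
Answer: -2400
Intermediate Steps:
D(h) = 8 + h (D(h) = h + 8 = 8 + h)
B(K) = 20 (B(K) = 2*6 + (8 + 0) = 12 + 8 = 20)
B(16)*(-1*120) = 20*(-1*120) = 20*(-120) = -2400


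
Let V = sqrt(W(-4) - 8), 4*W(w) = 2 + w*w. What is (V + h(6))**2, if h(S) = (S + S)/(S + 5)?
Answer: -559/242 + 12*I*sqrt(14)/11 ≈ -2.3099 + 4.0818*I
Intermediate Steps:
W(w) = 1/2 + w**2/4 (W(w) = (2 + w*w)/4 = (2 + w**2)/4 = 1/2 + w**2/4)
h(S) = 2*S/(5 + S) (h(S) = (2*S)/(5 + S) = 2*S/(5 + S))
V = I*sqrt(14)/2 (V = sqrt((1/2 + (1/4)*(-4)**2) - 8) = sqrt((1/2 + (1/4)*16) - 8) = sqrt((1/2 + 4) - 8) = sqrt(9/2 - 8) = sqrt(-7/2) = I*sqrt(14)/2 ≈ 1.8708*I)
(V + h(6))**2 = (I*sqrt(14)/2 + 2*6/(5 + 6))**2 = (I*sqrt(14)/2 + 2*6/11)**2 = (I*sqrt(14)/2 + 2*6*(1/11))**2 = (I*sqrt(14)/2 + 12/11)**2 = (12/11 + I*sqrt(14)/2)**2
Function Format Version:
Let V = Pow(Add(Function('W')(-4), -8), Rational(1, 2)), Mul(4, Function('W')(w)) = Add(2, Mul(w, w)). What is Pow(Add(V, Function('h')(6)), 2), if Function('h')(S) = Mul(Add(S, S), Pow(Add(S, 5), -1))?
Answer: Add(Rational(-559, 242), Mul(Rational(12, 11), I, Pow(14, Rational(1, 2)))) ≈ Add(-2.3099, Mul(4.0818, I))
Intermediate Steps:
Function('W')(w) = Add(Rational(1, 2), Mul(Rational(1, 4), Pow(w, 2))) (Function('W')(w) = Mul(Rational(1, 4), Add(2, Mul(w, w))) = Mul(Rational(1, 4), Add(2, Pow(w, 2))) = Add(Rational(1, 2), Mul(Rational(1, 4), Pow(w, 2))))
Function('h')(S) = Mul(2, S, Pow(Add(5, S), -1)) (Function('h')(S) = Mul(Mul(2, S), Pow(Add(5, S), -1)) = Mul(2, S, Pow(Add(5, S), -1)))
V = Mul(Rational(1, 2), I, Pow(14, Rational(1, 2))) (V = Pow(Add(Add(Rational(1, 2), Mul(Rational(1, 4), Pow(-4, 2))), -8), Rational(1, 2)) = Pow(Add(Add(Rational(1, 2), Mul(Rational(1, 4), 16)), -8), Rational(1, 2)) = Pow(Add(Add(Rational(1, 2), 4), -8), Rational(1, 2)) = Pow(Add(Rational(9, 2), -8), Rational(1, 2)) = Pow(Rational(-7, 2), Rational(1, 2)) = Mul(Rational(1, 2), I, Pow(14, Rational(1, 2))) ≈ Mul(1.8708, I))
Pow(Add(V, Function('h')(6)), 2) = Pow(Add(Mul(Rational(1, 2), I, Pow(14, Rational(1, 2))), Mul(2, 6, Pow(Add(5, 6), -1))), 2) = Pow(Add(Mul(Rational(1, 2), I, Pow(14, Rational(1, 2))), Mul(2, 6, Pow(11, -1))), 2) = Pow(Add(Mul(Rational(1, 2), I, Pow(14, Rational(1, 2))), Mul(2, 6, Rational(1, 11))), 2) = Pow(Add(Mul(Rational(1, 2), I, Pow(14, Rational(1, 2))), Rational(12, 11)), 2) = Pow(Add(Rational(12, 11), Mul(Rational(1, 2), I, Pow(14, Rational(1, 2)))), 2)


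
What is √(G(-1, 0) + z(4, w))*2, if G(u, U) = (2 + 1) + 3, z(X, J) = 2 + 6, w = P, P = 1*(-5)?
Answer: 2*√14 ≈ 7.4833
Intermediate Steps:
P = -5
w = -5
z(X, J) = 8
G(u, U) = 6 (G(u, U) = 3 + 3 = 6)
√(G(-1, 0) + z(4, w))*2 = √(6 + 8)*2 = √14*2 = 2*√14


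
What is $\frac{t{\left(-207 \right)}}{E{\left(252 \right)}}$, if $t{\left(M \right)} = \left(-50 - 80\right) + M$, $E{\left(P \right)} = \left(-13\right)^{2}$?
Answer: $- \frac{337}{169} \approx -1.9941$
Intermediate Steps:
$E{\left(P \right)} = 169$
$t{\left(M \right)} = -130 + M$
$\frac{t{\left(-207 \right)}}{E{\left(252 \right)}} = \frac{-130 - 207}{169} = \left(-337\right) \frac{1}{169} = - \frac{337}{169}$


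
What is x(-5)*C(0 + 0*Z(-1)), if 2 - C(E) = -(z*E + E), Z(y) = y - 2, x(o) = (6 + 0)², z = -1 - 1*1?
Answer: 72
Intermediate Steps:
z = -2 (z = -1 - 1 = -2)
x(o) = 36 (x(o) = 6² = 36)
Z(y) = -2 + y
C(E) = 2 - E (C(E) = 2 - (-1)*(-2*E + E) = 2 - (-1)*(-E) = 2 - E)
x(-5)*C(0 + 0*Z(-1)) = 36*(2 - (0 + 0*(-2 - 1))) = 36*(2 - (0 + 0*(-3))) = 36*(2 - (0 + 0)) = 36*(2 - 1*0) = 36*(2 + 0) = 36*2 = 72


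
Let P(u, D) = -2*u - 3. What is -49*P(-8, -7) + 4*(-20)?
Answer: -717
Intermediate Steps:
P(u, D) = -3 - 2*u
-49*P(-8, -7) + 4*(-20) = -49*(-3 - 2*(-8)) + 4*(-20) = -49*(-3 + 16) - 80 = -49*13 - 80 = -637 - 80 = -717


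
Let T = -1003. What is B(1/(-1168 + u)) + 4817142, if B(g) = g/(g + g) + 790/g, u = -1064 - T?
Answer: 7692465/2 ≈ 3.8462e+6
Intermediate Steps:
u = -61 (u = -1064 - 1*(-1003) = -1064 + 1003 = -61)
B(g) = ½ + 790/g (B(g) = g/((2*g)) + 790/g = g*(1/(2*g)) + 790/g = ½ + 790/g)
B(1/(-1168 + u)) + 4817142 = (1580 + 1/(-1168 - 61))/(2*(1/(-1168 - 61))) + 4817142 = (1580 + 1/(-1229))/(2*(1/(-1229))) + 4817142 = (1580 - 1/1229)/(2*(-1/1229)) + 4817142 = (½)*(-1229)*(1941819/1229) + 4817142 = -1941819/2 + 4817142 = 7692465/2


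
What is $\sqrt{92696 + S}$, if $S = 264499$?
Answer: $\sqrt{357195} \approx 597.66$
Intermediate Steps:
$\sqrt{92696 + S} = \sqrt{92696 + 264499} = \sqrt{357195}$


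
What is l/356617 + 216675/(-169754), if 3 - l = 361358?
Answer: -138611445145/60537162218 ≈ -2.2897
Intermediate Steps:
l = -361355 (l = 3 - 1*361358 = 3 - 361358 = -361355)
l/356617 + 216675/(-169754) = -361355/356617 + 216675/(-169754) = -361355*1/356617 + 216675*(-1/169754) = -361355/356617 - 216675/169754 = -138611445145/60537162218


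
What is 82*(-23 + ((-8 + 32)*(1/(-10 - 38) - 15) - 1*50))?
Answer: -35547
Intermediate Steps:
82*(-23 + ((-8 + 32)*(1/(-10 - 38) - 15) - 1*50)) = 82*(-23 + (24*(1/(-48) - 15) - 50)) = 82*(-23 + (24*(-1/48 - 15) - 50)) = 82*(-23 + (24*(-721/48) - 50)) = 82*(-23 + (-721/2 - 50)) = 82*(-23 - 821/2) = 82*(-867/2) = -35547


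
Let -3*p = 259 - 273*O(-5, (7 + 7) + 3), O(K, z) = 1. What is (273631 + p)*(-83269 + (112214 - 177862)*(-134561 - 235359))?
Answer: 6645084794665379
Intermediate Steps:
p = 14/3 (p = -(259 - 273*1)/3 = -(259 - 273)/3 = -⅓*(-14) = 14/3 ≈ 4.6667)
(273631 + p)*(-83269 + (112214 - 177862)*(-134561 - 235359)) = (273631 + 14/3)*(-83269 + (112214 - 177862)*(-134561 - 235359)) = 820907*(-83269 - 65648*(-369920))/3 = 820907*(-83269 + 24284508160)/3 = (820907/3)*24284424891 = 6645084794665379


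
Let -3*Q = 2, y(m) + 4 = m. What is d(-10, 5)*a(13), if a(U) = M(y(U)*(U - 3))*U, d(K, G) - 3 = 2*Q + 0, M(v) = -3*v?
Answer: -5850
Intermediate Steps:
y(m) = -4 + m
Q = -⅔ (Q = -⅓*2 = -⅔ ≈ -0.66667)
d(K, G) = 5/3 (d(K, G) = 3 + (2*(-⅔) + 0) = 3 + (-4/3 + 0) = 3 - 4/3 = 5/3)
a(U) = -3*U*(-4 + U)*(-3 + U) (a(U) = (-3*(-4 + U)*(U - 3))*U = (-3*(-4 + U)*(-3 + U))*U = -3*U*(-4 + U)*(-3 + U))
d(-10, 5)*a(13) = 5*(-3*13*(-4 + 13)*(-3 + 13))/3 = 5*(-3*13*9*10)/3 = (5/3)*(-3510) = -5850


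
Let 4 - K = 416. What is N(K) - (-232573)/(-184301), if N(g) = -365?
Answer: -67502438/184301 ≈ -366.26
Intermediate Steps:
K = -412 (K = 4 - 1*416 = 4 - 416 = -412)
N(K) - (-232573)/(-184301) = -365 - (-232573)/(-184301) = -365 - (-232573)*(-1)/184301 = -365 - 1*232573/184301 = -365 - 232573/184301 = -67502438/184301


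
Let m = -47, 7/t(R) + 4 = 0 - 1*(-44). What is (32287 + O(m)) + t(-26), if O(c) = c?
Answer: 1289607/40 ≈ 32240.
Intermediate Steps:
t(R) = 7/40 (t(R) = 7/(-4 + (0 - 1*(-44))) = 7/(-4 + (0 + 44)) = 7/(-4 + 44) = 7/40)
(32287 + O(m)) + t(-26) = (32287 - 47) + 7/40 = 32240 + 7/40 = 1289607/40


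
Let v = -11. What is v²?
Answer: 121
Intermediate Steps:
v² = (-11)² = 121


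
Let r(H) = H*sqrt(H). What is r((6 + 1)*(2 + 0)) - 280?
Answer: -280 + 14*sqrt(14) ≈ -227.62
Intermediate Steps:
r(H) = H**(3/2)
r((6 + 1)*(2 + 0)) - 280 = ((6 + 1)*(2 + 0))**(3/2) - 280 = (7*2)**(3/2) - 280 = 14**(3/2) - 280 = 14*sqrt(14) - 280 = -280 + 14*sqrt(14)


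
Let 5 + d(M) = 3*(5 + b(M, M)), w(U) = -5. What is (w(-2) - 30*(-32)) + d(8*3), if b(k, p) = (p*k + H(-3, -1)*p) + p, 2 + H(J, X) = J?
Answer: 2405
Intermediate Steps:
H(J, X) = -2 + J
b(k, p) = -4*p + k*p (b(k, p) = (p*k + (-2 - 3)*p) + p = (k*p - 5*p) + p = (-5*p + k*p) + p = -4*p + k*p)
d(M) = 10 + 3*M*(-4 + M) (d(M) = -5 + 3*(5 + M*(-4 + M)) = -5 + (15 + 3*M*(-4 + M)) = 10 + 3*M*(-4 + M))
(w(-2) - 30*(-32)) + d(8*3) = (-5 - 30*(-32)) + (10 + 3*(8*3)*(-4 + 8*3)) = (-5 + 960) + (10 + 3*24*(-4 + 24)) = 955 + (10 + 3*24*20) = 955 + (10 + 1440) = 955 + 1450 = 2405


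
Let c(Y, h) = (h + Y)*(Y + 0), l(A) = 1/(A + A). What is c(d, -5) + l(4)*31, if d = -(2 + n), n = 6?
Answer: 863/8 ≈ 107.88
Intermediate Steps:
l(A) = 1/(2*A)
d = -8 (d = -(2 + 6) = -1*8 = -8)
c(Y, h) = Y*(Y + h) (c(Y, h) = (Y + h)*Y = Y*(Y + h))
c(d, -5) + l(4)*31 = -8*(-8 - 5) + ((½)/4)*31 = -8*(-13) + ((½)*(¼))*31 = 104 + (⅛)*31 = 104 + 31/8 = 863/8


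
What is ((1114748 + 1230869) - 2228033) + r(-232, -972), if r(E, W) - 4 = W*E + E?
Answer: 342860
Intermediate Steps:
r(E, W) = 4 + E + E*W (r(E, W) = 4 + (W*E + E) = 4 + (E*W + E) = 4 + (E + E*W) = 4 + E + E*W)
((1114748 + 1230869) - 2228033) + r(-232, -972) = ((1114748 + 1230869) - 2228033) + (4 - 232 - 232*(-972)) = (2345617 - 2228033) + (4 - 232 + 225504) = 117584 + 225276 = 342860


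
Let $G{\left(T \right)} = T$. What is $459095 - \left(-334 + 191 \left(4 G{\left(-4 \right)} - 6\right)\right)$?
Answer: $463631$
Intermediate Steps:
$459095 - \left(-334 + 191 \left(4 G{\left(-4 \right)} - 6\right)\right) = 459095 - \left(-334 + 191 \left(4 \left(-4\right) - 6\right)\right) = 459095 - \left(-334 + 191 \left(-16 - 6\right)\right) = 459095 - \left(-334 + 191 \left(-22\right)\right) = 459095 - \left(-334 - 4202\right) = 459095 - -4536 = 459095 + 4536 = 463631$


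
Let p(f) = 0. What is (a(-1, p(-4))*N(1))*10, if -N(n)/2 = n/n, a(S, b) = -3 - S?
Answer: 40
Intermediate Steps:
N(n) = -2 (N(n) = -2*n/n = -2*1 = -2)
(a(-1, p(-4))*N(1))*10 = ((-3 - 1*(-1))*(-2))*10 = ((-3 + 1)*(-2))*10 = -2*(-2)*10 = 4*10 = 40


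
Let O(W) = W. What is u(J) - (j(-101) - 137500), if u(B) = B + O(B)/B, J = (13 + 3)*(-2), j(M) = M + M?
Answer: 137671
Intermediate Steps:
j(M) = 2*M
J = -32 (J = 16*(-2) = -32)
u(B) = 1 + B (u(B) = B + B/B = B + 1 = 1 + B)
u(J) - (j(-101) - 137500) = (1 - 32) - (2*(-101) - 137500) = -31 - (-202 - 137500) = -31 - 1*(-137702) = -31 + 137702 = 137671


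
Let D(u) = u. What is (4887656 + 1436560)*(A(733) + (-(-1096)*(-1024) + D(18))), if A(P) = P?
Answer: -7092943427448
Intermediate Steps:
(4887656 + 1436560)*(A(733) + (-(-1096)*(-1024) + D(18))) = (4887656 + 1436560)*(733 + (-(-1096)*(-1024) + 18)) = 6324216*(733 + (-1096*1024 + 18)) = 6324216*(733 + (-1122304 + 18)) = 6324216*(733 - 1122286) = 6324216*(-1121553) = -7092943427448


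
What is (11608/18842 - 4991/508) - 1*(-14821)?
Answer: 70887277849/4785868 ≈ 14812.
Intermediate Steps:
(11608/18842 - 4991/508) - 1*(-14821) = (11608*(1/18842) - 4991*1/508) + 14821 = (5804/9421 - 4991/508) + 14821 = -44071779/4785868 + 14821 = 70887277849/4785868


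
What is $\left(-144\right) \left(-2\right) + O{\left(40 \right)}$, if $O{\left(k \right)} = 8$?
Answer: $296$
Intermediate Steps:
$\left(-144\right) \left(-2\right) + O{\left(40 \right)} = \left(-144\right) \left(-2\right) + 8 = 288 + 8 = 296$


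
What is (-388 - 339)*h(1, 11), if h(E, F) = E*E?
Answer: -727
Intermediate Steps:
h(E, F) = E²
(-388 - 339)*h(1, 11) = (-388 - 339)*1² = -727*1 = -727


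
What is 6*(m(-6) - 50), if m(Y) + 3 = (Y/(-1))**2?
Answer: -102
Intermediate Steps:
m(Y) = -3 + Y**2 (m(Y) = -3 + (Y/(-1))**2 = -3 + (Y*(-1))**2 = -3 + (-Y)**2 = -3 + Y**2)
6*(m(-6) - 50) = 6*((-3 + (-6)**2) - 50) = 6*((-3 + 36) - 50) = 6*(33 - 50) = 6*(-17) = -102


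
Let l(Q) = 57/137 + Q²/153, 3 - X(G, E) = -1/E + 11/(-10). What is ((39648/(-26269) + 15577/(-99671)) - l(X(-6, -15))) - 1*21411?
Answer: -62215596821621765399/2905480346640300 ≈ -21413.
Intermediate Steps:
X(G, E) = 41/10 + 1/E (X(G, E) = 3 - (-1/E + 11/(-10)) = 3 - (-1/E + 11*(-⅒)) = 3 - (-1/E - 11/10) = 3 - (-11/10 - 1/E) = 3 + (11/10 + 1/E) = 41/10 + 1/E)
l(Q) = 57/137 + Q²/153 (l(Q) = 57*(1/137) + Q²*(1/153) = 57/137 + Q²/153)
((39648/(-26269) + 15577/(-99671)) - l(X(-6, -15))) - 1*21411 = ((39648/(-26269) + 15577/(-99671)) - (57/137 + (41/10 + 1/(-15))²/153)) - 1*21411 = ((39648*(-1/26269) + 15577*(-1/99671)) - (57/137 + (41/10 - 1/15)²/153)) - 21411 = ((-39648/26269 - 15577/99671) - (57/137 + (121/30)²/153)) - 21411 = (-4360948021/2618257499 - (57/137 + (1/153)*(14641/900))) - 21411 = (-4360948021/2618257499 - (57/137 + 14641/137700)) - 21411 = (-4360948021/2618257499 - 1*9854717/18864900) - 21411 = (-4360948021/2618257499 - 9854717/18864900) - 21411 = -6357119706302099/2905480346640300 - 21411 = -62215596821621765399/2905480346640300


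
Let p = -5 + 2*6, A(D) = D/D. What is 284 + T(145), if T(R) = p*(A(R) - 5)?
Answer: 256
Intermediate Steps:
A(D) = 1
p = 7 (p = -5 + 12 = 7)
T(R) = -28 (T(R) = 7*(1 - 5) = 7*(-4) = -28)
284 + T(145) = 284 - 28 = 256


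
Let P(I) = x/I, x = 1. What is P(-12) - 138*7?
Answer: -11593/12 ≈ -966.08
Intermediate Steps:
P(I) = 1/I
P(-12) - 138*7 = 1/(-12) - 138*7 = -1/12 - 966 = -11593/12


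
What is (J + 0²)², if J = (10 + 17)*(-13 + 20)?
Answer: 35721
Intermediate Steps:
J = 189 (J = 27*7 = 189)
(J + 0²)² = (189 + 0²)² = (189 + 0)² = 189² = 35721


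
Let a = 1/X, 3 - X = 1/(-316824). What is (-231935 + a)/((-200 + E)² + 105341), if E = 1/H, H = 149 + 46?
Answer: -8382521451338775/5252801890597798 ≈ -1.5958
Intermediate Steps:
X = 950473/316824 (X = 3 - 1/(-316824) = 3 - 1*(-1/316824) = 3 + 1/316824 = 950473/316824 ≈ 3.0000)
a = 316824/950473 (a = 1/(950473/316824) = 316824/950473 ≈ 0.33333)
H = 195
E = 1/195 ≈ 0.0051282
(-231935 + a)/((-200 + E)² + 105341) = (-231935 + 316824/950473)/((-200 + 1/195)² + 105341) = -220447638431/(950473*((-38999/195)² + 105341)) = -220447638431/(950473*(1520922001/38025 + 105341)) = -220447638431/(950473*5526513526/38025) = -220447638431/950473*38025/5526513526 = -8382521451338775/5252801890597798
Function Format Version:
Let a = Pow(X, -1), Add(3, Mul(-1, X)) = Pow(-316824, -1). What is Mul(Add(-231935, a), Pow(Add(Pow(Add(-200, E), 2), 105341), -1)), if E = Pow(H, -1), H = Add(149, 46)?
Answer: Rational(-8382521451338775, 5252801890597798) ≈ -1.5958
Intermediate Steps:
X = Rational(950473, 316824) (X = Add(3, Mul(-1, Pow(-316824, -1))) = Add(3, Mul(-1, Rational(-1, 316824))) = Add(3, Rational(1, 316824)) = Rational(950473, 316824) ≈ 3.0000)
a = Rational(316824, 950473) (a = Pow(Rational(950473, 316824), -1) = Rational(316824, 950473) ≈ 0.33333)
H = 195
E = Rational(1, 195) (E = Pow(195, -1) = Rational(1, 195) ≈ 0.0051282)
Mul(Add(-231935, a), Pow(Add(Pow(Add(-200, E), 2), 105341), -1)) = Mul(Add(-231935, Rational(316824, 950473)), Pow(Add(Pow(Add(-200, Rational(1, 195)), 2), 105341), -1)) = Mul(Rational(-220447638431, 950473), Pow(Add(Pow(Rational(-38999, 195), 2), 105341), -1)) = Mul(Rational(-220447638431, 950473), Pow(Add(Rational(1520922001, 38025), 105341), -1)) = Mul(Rational(-220447638431, 950473), Pow(Rational(5526513526, 38025), -1)) = Mul(Rational(-220447638431, 950473), Rational(38025, 5526513526)) = Rational(-8382521451338775, 5252801890597798)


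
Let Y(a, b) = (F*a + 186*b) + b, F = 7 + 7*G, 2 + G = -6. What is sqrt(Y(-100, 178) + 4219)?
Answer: sqrt(42405) ≈ 205.92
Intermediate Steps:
G = -8 (G = -2 - 6 = -8)
F = -49 (F = 7 + 7*(-8) = 7 - 56 = -49)
Y(a, b) = -49*a + 187*b (Y(a, b) = (-49*a + 186*b) + b = -49*a + 187*b)
sqrt(Y(-100, 178) + 4219) = sqrt((-49*(-100) + 187*178) + 4219) = sqrt((4900 + 33286) + 4219) = sqrt(38186 + 4219) = sqrt(42405)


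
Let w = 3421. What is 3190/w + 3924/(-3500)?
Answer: -51341/272125 ≈ -0.18867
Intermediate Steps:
3190/w + 3924/(-3500) = 3190/3421 + 3924/(-3500) = 3190*(1/3421) + 3924*(-1/3500) = 290/311 - 981/875 = -51341/272125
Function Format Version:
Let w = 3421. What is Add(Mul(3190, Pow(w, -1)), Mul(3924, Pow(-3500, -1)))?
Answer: Rational(-51341, 272125) ≈ -0.18867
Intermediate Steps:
Add(Mul(3190, Pow(w, -1)), Mul(3924, Pow(-3500, -1))) = Add(Mul(3190, Pow(3421, -1)), Mul(3924, Pow(-3500, -1))) = Add(Mul(3190, Rational(1, 3421)), Mul(3924, Rational(-1, 3500))) = Add(Rational(290, 311), Rational(-981, 875)) = Rational(-51341, 272125)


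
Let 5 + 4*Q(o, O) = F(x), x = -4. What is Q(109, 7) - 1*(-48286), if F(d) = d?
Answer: 193135/4 ≈ 48284.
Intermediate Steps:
Q(o, O) = -9/4 (Q(o, O) = -5/4 + (¼)*(-4) = -5/4 - 1 = -9/4)
Q(109, 7) - 1*(-48286) = -9/4 - 1*(-48286) = -9/4 + 48286 = 193135/4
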